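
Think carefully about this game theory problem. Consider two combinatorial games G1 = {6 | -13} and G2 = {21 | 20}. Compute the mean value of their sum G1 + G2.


G1 = {6 | -13}, G2 = {21 | 20}
Each is a switch {a | b} with numbers a > b; its mean value is (a + b)/2, and mean value is additive over game sums: m(G1 + G2) = m(G1) + m(G2).
Mean of G1 = (6 + (-13))/2 = -7/2 = -7/2
Mean of G2 = (21 + (20))/2 = 41/2 = 41/2
Mean of G1 + G2 = -7/2 + 41/2 = 17

17


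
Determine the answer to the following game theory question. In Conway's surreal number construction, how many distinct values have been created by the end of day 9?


Day 0: {|} = 0 is born. Count = 1.
Day n: the number of surreal numbers born by day n is 2^(n+1) - 1.
By day 0: 2^1 - 1 = 1
By day 1: 2^2 - 1 = 3
By day 2: 2^3 - 1 = 7
By day 3: 2^4 - 1 = 15
By day 4: 2^5 - 1 = 31
By day 5: 2^6 - 1 = 63
By day 6: 2^7 - 1 = 127
By day 7: 2^8 - 1 = 255
By day 8: 2^9 - 1 = 511
By day 9: 2^10 - 1 = 1023
By day 9: 1023 surreal numbers.

1023


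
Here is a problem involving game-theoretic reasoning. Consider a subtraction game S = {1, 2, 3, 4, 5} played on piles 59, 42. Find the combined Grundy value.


Subtraction set: {1, 2, 3, 4, 5}
For this subtraction set, G(n) = n mod 6 (period = max + 1 = 6).
Pile 1 (size 59): G(59) = 59 mod 6 = 5
Pile 2 (size 42): G(42) = 42 mod 6 = 0
Total Grundy value = XOR of all: 5 XOR 0 = 5

5


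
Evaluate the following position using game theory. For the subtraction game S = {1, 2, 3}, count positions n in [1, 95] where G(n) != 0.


Subtraction set S = {1, 2, 3}, so G(n) = n mod 4.
G(n) = 0 when n is a multiple of 4.
Multiples of 4 in [1, 95]: 23
N-positions (nonzero Grundy) = 95 - 23 = 72

72


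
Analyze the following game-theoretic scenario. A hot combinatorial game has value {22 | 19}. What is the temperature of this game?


The game is {22 | 19}, a switch {a | b} with numbers a > b.
Cooling {a | b} by t gives {a - t | b + t}, which stops being hot when a - t = b + t, i.e. at t = (a - b)/2. So the temperature of a switch is (a - b)/2.
Temperature = (Left option - Right option) / 2
= (22 - (19)) / 2
= 3 / 2
= 3/2

3/2


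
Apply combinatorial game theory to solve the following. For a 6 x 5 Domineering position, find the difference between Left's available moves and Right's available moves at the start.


Board is 6 x 5 (rows x cols).
Left (vertical) placements: (rows-1) * cols = 5 * 5 = 25
Right (horizontal) placements: rows * (cols-1) = 6 * 4 = 24
Advantage = Left - Right = 25 - 24 = 1

1


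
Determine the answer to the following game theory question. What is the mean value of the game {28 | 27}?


Game = {28 | 27}, a switch {a | b} with numbers a > b.
Its thermograph has left wall a - t and right wall b + t, which meet at t = (a - b)/2, where both equal (a + b)/2. So the mast (mean value) is at (a + b)/2.
Mean = (28 + (27))/2 = 55/2 = 55/2

55/2


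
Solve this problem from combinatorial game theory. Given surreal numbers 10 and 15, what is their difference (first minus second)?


x = 10, y = 15
x - y = 10 - 15 = -5

-5


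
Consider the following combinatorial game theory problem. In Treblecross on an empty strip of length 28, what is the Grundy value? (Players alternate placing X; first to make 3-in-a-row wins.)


Treblecross: place X on empty cells; 3-in-a-row wins.
Playing within two cells of an existing X lets the opponent win at once, so sensible play treats the cells i-2..i+2 around each X as dead. The player left with no safe cell loses, so this is a normal-play take-away game on strips of safe cells.
Placing X at cell i (0-indexed) of a strip of k safe cells leaves independent strips of sizes max(0, i-2) and max(0, k-i-3). Hence G(k) = mex{ G(max(0,i-2)) XOR G(max(0,k-i-3)) : 0 <= i < k }, with G(0) = 0.
G(1): splits (0,0):0^0=0 -> mex({0}) = 1
G(2): splits (0,0):0^0=0 -> mex({0}) = 1
G(3): splits (0,0):0^0=0 -> mex({0}) = 1
G(4): splits (0,1):0^1=1 (0,0):0^0=0 -> mex({0, 1}) = 2
G(5): splits (0,2):0^1=1 (0,1):0^1=1 (0,0):0^0=0 -> mex({0, 1}) = 2
G(6) = mex({1}) = 0
G(7) = mex({0, 1, 2}) = 3
G(8) = mex({0, 1, 2}) = 3
G(9) = mex({0, 2}) = 1
G(10) = mex({0, 2, 3}) = 1
G(11) = mex({0, 3}) = 1
G(12) = mex({1, 3}) = 0
G(13) = mex({0, 1, 2, 3}) = 4
G(14) = mex({0, 1, 2}) = 3
G(15) = mex({0, 1, 2}) = 3
G(16) = mex({0, 1, 2, 4}) = 3
G(17) = mex({0, 1, 3, 4}) = 2
G(18) = mex({0, 1, 3, 4}) = 2
G(19) = mex({0, 1, 3, 5}) = 2
G(20) = mex({0, 1, 2, 3, 5}) = 4
G(21) = mex({0, 1, 2, 3, 5}) = 4
G(22) = mex({1, 2, 6}) = 0
G(23) = mex({0, 1, 2, 3, 4, 6}) = 5
G(24) = mex({0, 1, 2, 3, 4}) = 5
G(25) = mex({0, 1, 3, 4, 7}) = 2
G(26) = mex({0, 1, 3, 4, 5, 7}) = 2
G(27) = mex({0, 1, 3, 5}) = 2
G(28) = mex({0, 1, 2, 5}) = 3
Therefore G(28) = 3.

3


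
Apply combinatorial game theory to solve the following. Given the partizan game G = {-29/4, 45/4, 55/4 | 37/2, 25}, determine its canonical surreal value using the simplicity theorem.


Left options: {-29/4, 45/4, 55/4}, max = 55/4
Right options: {37/2, 25}, min = 37/2
All options are numbers and max(Left) < min(Right), so by the simplicity theorem the value is the simplest (earliest-born) number strictly between 55/4 and 37/2.
Integers 14 through 18 all lie strictly between 55/4 and 37/2.
Among integers, the simplest (lowest birthday = smallest |n|; 0 is born on day 0, +-n on day n) is 14.
No non-integer in the interval can be simpler: if x is a non-integer in the interval, then floor(x) or ceil(x) also lies in the interval (the interval contains an integer), and both are proper prefixes of x's sign expansion, i.e. born earlier. So the game value is 14.
Game value = 14

14


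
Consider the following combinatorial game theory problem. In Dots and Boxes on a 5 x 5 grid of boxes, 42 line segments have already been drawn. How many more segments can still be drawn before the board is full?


Grid: 5 x 5 boxes, i.e. 6 rows and 6 columns of dots.
Horizontal edges: (rows + 1) * cols = 6 * 5 = 30
Vertical edges: rows * (cols + 1) = 5 * 6 = 30
Total edges: 30 + 30 = 60
Edges drawn: 42
Remaining: 60 - 42 = 18

18


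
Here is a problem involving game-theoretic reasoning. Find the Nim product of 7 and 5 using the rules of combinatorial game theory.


Nim multiplication is bilinear over XOR: (u XOR v) * w = (u*w) XOR (v*w).
So we split each operand into its bit components and XOR the pairwise Nim products.
7 = 1 + 2 + 4 (as XOR of powers of 2).
5 = 1 + 4 (as XOR of powers of 2).
Using the standard Nim-product table on single bits:
  2*2 = 3,   2*4 = 8,   2*8 = 12,
  4*4 = 6,   4*8 = 11,  8*8 = 13,
and  1*x = x (identity), k*l = l*k (commutative).
Pairwise Nim products:
  1 * 1 = 1
  1 * 4 = 4
  2 * 1 = 2
  2 * 4 = 8
  4 * 1 = 4
  4 * 4 = 6
XOR them: 1 XOR 4 XOR 2 XOR 8 XOR 4 XOR 6 = 13.
Result: 7 * 5 = 13 (in Nim).

13


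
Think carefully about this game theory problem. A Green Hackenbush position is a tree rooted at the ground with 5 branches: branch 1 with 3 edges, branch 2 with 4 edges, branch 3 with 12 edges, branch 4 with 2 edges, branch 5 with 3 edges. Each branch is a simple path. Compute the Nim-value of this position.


The tree has 5 branches from the ground vertex.
In Green Hackenbush, the Nim-value of a simple path of length k is k.
Branch 1: length 3, Nim-value = 3
Branch 2: length 4, Nim-value = 4
Branch 3: length 12, Nim-value = 12
Branch 4: length 2, Nim-value = 2
Branch 5: length 3, Nim-value = 3
Total Nim-value = XOR of all branch values:
0 XOR 3 = 3
3 XOR 4 = 7
7 XOR 12 = 11
11 XOR 2 = 9
9 XOR 3 = 10
Nim-value of the tree = 10

10


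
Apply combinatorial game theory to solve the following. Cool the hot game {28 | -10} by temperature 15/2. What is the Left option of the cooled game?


Original game: {28 | -10} (a switch {a | b} with a > b).
Cooling by t (for t below the temperature (a - b)/2 = 19) taxes each move by t: {a | b} cooled by t is {a - t | b + t}.
Cooling amount: t = 15/2
Cooled Left option: 28 - 15/2 = 41/2
Cooled Right option: -10 + 15/2 = -5/2
Cooled game: {41/2 | -5/2}
Left option = 41/2

41/2


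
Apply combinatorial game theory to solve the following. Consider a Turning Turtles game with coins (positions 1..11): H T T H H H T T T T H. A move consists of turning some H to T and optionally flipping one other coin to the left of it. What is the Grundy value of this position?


Coins: H T T H H H T T T T H
Key fact: a single head at position k behaves exactly like a Nim heap of size k (turning it to T and optionally flipping a coin at j < k corresponds to moving the heap from k to j, or to 0), and heads combine as a disjunctive sum (two heads at the same place would cancel, matching j XOR j = 0). So the Nim-value is the XOR of the 1-indexed positions of the heads.
Face-up positions (1-indexed): [1, 4, 5, 6, 11]
XOR 0 with 1: 0 XOR 1 = 1
XOR 1 with 4: 1 XOR 4 = 5
XOR 5 with 5: 5 XOR 5 = 0
XOR 0 with 6: 0 XOR 6 = 6
XOR 6 with 11: 6 XOR 11 = 13
Nim-value = 13

13


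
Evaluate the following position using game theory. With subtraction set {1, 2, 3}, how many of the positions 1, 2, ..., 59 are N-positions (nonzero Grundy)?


Subtraction set S = {1, 2, 3}, so G(n) = n mod 4.
G(n) = 0 when n is a multiple of 4.
Multiples of 4 in [1, 59]: 14
N-positions (nonzero Grundy) = 59 - 14 = 45

45


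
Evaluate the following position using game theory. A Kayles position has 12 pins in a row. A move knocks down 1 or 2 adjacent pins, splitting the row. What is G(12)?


Kayles: a move removes 1 or 2 adjacent pins from a contiguous row.
Removing pins from a row of k leaves two independent rows (a, b) with a + b = k - 1 (one pin) or a + b = k - 2 (two pins); an end removal gives a = 0.
By Sprague-Grundy, G(k) = mex{ G(a) XOR G(b) } over all these splits. G(0) = 0.
G(1): splits (0,0):0^0=0 -> mex({0}) = 1
G(2): splits (0,1):0^1=1 (0,0):0^0=0 -> mex({0, 1}) = 2
G(3): splits (0,2):0^2=2 (1,1):1^1=0 (0,1):0^1=1 -> mex({0, 1, 2}) = 3
G(4): splits (0,3):0^3=3 (1,2):1^2=3 (0,2):0^2=2 (1,1):1^1=0 -> mex({0, 2, 3}) = 1
G(5): splits (0,4):0^1=1 (1,3):1^3=2 (2,2):2^2=0 (0,3):0^3=3 (1,2):1^2=3 -> mex({0, 1, 2, 3}) = 4
G(6) = mex({0, 1, 2, 4}) = 3
G(7) = mex({0, 1, 3, 4, 5}) = 2
G(8) = mex({0, 2, 3, 5, 6}) = 1
G(9) = mex({0, 1, 2, 3, 6, 7}) = 4
G(10) = mex({0, 1, 3, 4, 5, 7}) = 2
G(11) = mex({0, 1, 2, 3, 4, 5}) = 6
G(12) = mex({0, 1, 2, 3, 5, 6, 7}) = 4
Therefore G(12) = 4.

4


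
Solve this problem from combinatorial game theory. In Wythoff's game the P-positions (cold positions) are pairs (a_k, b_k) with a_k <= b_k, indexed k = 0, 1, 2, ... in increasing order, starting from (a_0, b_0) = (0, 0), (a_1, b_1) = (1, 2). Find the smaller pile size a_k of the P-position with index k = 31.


By Wythoff's theorem, a_k = floor(k * phi) and b_k = floor(k * phi^2) = a_k + k, where phi = (1 + sqrt(5))/2 is the golden ratio.
phi = (1 + sqrt(5))/2 = 1.618034
k = 31
k * phi = 31 * 1.618034 = 50.159054
a_31 = floor(k * phi) = 50

50


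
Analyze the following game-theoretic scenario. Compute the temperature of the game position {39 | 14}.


The game is {39 | 14}, a switch {a | b} with numbers a > b.
Cooling {a | b} by t gives {a - t | b + t}, which stops being hot when a - t = b + t, i.e. at t = (a - b)/2. So the temperature of a switch is (a - b)/2.
Temperature = (Left option - Right option) / 2
= (39 - (14)) / 2
= 25 / 2
= 25/2

25/2


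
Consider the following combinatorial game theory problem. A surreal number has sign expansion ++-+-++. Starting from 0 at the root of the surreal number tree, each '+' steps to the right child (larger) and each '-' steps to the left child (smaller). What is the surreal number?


Sign expansion: ++-+-++
Rule: track bounds (lo, hi), initially (-inf, +inf). On '+', the current value becomes lo and we move to the simplest number in (value, hi): value + 1 if hi = +inf, otherwise the midpoint (value + hi)/2. On '-', the current value becomes hi and we move to value - 1 if lo = -inf, otherwise the midpoint (lo + value)/2.
Start at 0.
Step 1: sign = +, move right. Bounds: (0, +inf). Value = 1
Step 2: sign = +, move right. Bounds: (1, +inf). Value = 2
Step 3: sign = -, move left. Bounds: (1, 2). Value = 3/2
Step 4: sign = +, move right. Bounds: (3/2, 2). Value = 7/4
Step 5: sign = -, move left. Bounds: (3/2, 7/4). Value = 13/8
Step 6: sign = +, move right. Bounds: (13/8, 7/4). Value = 27/16
Step 7: sign = +, move right. Bounds: (27/16, 7/4). Value = 55/32
The surreal number with sign expansion ++-+-++ is 55/32.

55/32


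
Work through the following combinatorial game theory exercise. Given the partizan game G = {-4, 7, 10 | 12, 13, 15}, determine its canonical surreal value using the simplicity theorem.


Left options: {-4, 7, 10}, max = 10
Right options: {12, 13, 15}, min = 12
All options are numbers and max(Left) < min(Right), so by the simplicity theorem the value is the simplest (earliest-born) number strictly between 10 and 12.
The only integer strictly between 10 and 12 is 11.
No non-integer in the interval can be simpler: if x is a non-integer in the interval, then floor(x) or ceil(x) also lies in the interval (the interval contains an integer), and both are proper prefixes of x's sign expansion, i.e. born earlier. So the game value is 11.
Game value = 11

11


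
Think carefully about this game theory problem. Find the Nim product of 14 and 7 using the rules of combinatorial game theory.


Nim multiplication is bilinear over XOR: (u XOR v) * w = (u*w) XOR (v*w).
So we split each operand into its bit components and XOR the pairwise Nim products.
14 = 2 + 4 + 8 (as XOR of powers of 2).
7 = 1 + 2 + 4 (as XOR of powers of 2).
Using the standard Nim-product table on single bits:
  2*2 = 3,   2*4 = 8,   2*8 = 12,
  4*4 = 6,   4*8 = 11,  8*8 = 13,
and  1*x = x (identity), k*l = l*k (commutative).
Pairwise Nim products:
  2 * 1 = 2
  2 * 2 = 3
  2 * 4 = 8
  4 * 1 = 4
  4 * 2 = 8
  4 * 4 = 6
  8 * 1 = 8
  8 * 2 = 12
  8 * 4 = 11
XOR them: 2 XOR 3 XOR 8 XOR 4 XOR 8 XOR 6 XOR 8 XOR 12 XOR 11 = 12.
Result: 14 * 7 = 12 (in Nim).

12


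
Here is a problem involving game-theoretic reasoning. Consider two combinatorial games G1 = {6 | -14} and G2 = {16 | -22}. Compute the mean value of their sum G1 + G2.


G1 = {6 | -14}, G2 = {16 | -22}
Each is a switch {a | b} with numbers a > b; its mean value is (a + b)/2, and mean value is additive over game sums: m(G1 + G2) = m(G1) + m(G2).
Mean of G1 = (6 + (-14))/2 = -8/2 = -4
Mean of G2 = (16 + (-22))/2 = -6/2 = -3
Mean of G1 + G2 = -4 + -3 = -7

-7


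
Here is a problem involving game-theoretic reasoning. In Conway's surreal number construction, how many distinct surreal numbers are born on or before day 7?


Day 0: {|} = 0 is born. Count = 1.
Day n: the number of surreal numbers born by day n is 2^(n+1) - 1.
By day 0: 2^1 - 1 = 1
By day 1: 2^2 - 1 = 3
By day 2: 2^3 - 1 = 7
By day 3: 2^4 - 1 = 15
By day 4: 2^5 - 1 = 31
By day 5: 2^6 - 1 = 63
By day 6: 2^7 - 1 = 127
By day 7: 2^8 - 1 = 255
By day 7: 255 surreal numbers.

255


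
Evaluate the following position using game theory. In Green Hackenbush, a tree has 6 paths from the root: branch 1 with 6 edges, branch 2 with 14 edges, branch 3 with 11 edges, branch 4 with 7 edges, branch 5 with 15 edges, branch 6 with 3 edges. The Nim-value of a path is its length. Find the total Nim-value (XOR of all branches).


The tree has 6 branches from the ground vertex.
In Green Hackenbush, the Nim-value of a simple path of length k is k.
Branch 1: length 6, Nim-value = 6
Branch 2: length 14, Nim-value = 14
Branch 3: length 11, Nim-value = 11
Branch 4: length 7, Nim-value = 7
Branch 5: length 15, Nim-value = 15
Branch 6: length 3, Nim-value = 3
Total Nim-value = XOR of all branch values:
0 XOR 6 = 6
6 XOR 14 = 8
8 XOR 11 = 3
3 XOR 7 = 4
4 XOR 15 = 11
11 XOR 3 = 8
Nim-value of the tree = 8

8


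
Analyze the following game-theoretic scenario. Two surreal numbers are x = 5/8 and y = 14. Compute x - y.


x = 5/8, y = 14
Converting to common denominator: 8
x = 5/8, y = 112/8
x - y = 5/8 - 14 = -107/8

-107/8


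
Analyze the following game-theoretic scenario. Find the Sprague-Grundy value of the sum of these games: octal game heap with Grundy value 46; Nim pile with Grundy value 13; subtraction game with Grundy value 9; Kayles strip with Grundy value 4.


By the Sprague-Grundy theorem, the Grundy value of a sum of games is the XOR of individual Grundy values.
octal game heap: Grundy value = 46. Running XOR: 0 XOR 46 = 46
Nim pile: Grundy value = 13. Running XOR: 46 XOR 13 = 35
subtraction game: Grundy value = 9. Running XOR: 35 XOR 9 = 42
Kayles strip: Grundy value = 4. Running XOR: 42 XOR 4 = 46
The combined Grundy value is 46.

46


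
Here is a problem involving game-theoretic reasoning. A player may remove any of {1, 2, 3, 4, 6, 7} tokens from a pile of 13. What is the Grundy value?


The subtraction set is S = {1, 2, 3, 4, 6, 7}.
G(k) = mex{ G(k - s) : s in S, s <= k }. We compute iteratively: G(0) = 0.
G(1) = mex({0}) = 1
G(2) = mex({0, 1}) = 2
G(3) = mex({0, 1, 2}) = 3
G(4) = mex({0, 1, 2, 3}) = 4
G(5) = mex({1, 2, 3, 4}) = 0
G(6) = mex({0, 2, 3, 4}) = 1
G(7) = mex({0, 1, 3, 4}) = 2
G(8) = mex({0, 1, 2, 4}) = 3
G(9) = mex({0, 1, 2, 3}) = 4
G(10) = mex({1, 2, 3, 4}) = 0
G(11) = mex({0, 2, 3, 4}) = 1
Observe that G(5)..G(11) = 0, 1, 2, 3, 4, 0, 1 repeats G(0)..G(6) = 0, 1, 2, 3, 4, 0, 1.
For k >= max(S) = 7, G(k) is determined by the previous 7 values G(k-7)..G(k-1); a window of 7 consecutive values has recurred shifted by 5, so by induction G(k + 5) = G(k) for all k >= 0: the sequence is periodic from the start with period 5.
One period: G(0..4) = 0, 1, 2, 3, 4.
13 mod 5 = 3, so G(13) = G(3) = 3.

3


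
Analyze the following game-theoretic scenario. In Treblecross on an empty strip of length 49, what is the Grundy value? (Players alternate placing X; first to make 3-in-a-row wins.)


Treblecross: place X on empty cells; 3-in-a-row wins.
Playing within two cells of an existing X lets the opponent win at once, so sensible play treats the cells i-2..i+2 around each X as dead. The player left with no safe cell loses, so this is a normal-play take-away game on strips of safe cells.
Placing X at cell i (0-indexed) of a strip of k safe cells leaves independent strips of sizes max(0, i-2) and max(0, k-i-3). Hence G(k) = mex{ G(max(0,i-2)) XOR G(max(0,k-i-3)) : 0 <= i < k }, with G(0) = 0.
G(1): splits (0,0):0^0=0 -> mex({0}) = 1
G(2): splits (0,0):0^0=0 -> mex({0}) = 1
G(3): splits (0,0):0^0=0 -> mex({0}) = 1
G(4): splits (0,1):0^1=1 (0,0):0^0=0 -> mex({0, 1}) = 2
G(5): splits (0,2):0^1=1 (0,1):0^1=1 (0,0):0^0=0 -> mex({0, 1}) = 2
G(6) = mex({1}) = 0
G(7) = mex({0, 1, 2}) = 3
G(8) = mex({0, 1, 2}) = 3
G(9) = mex({0, 2}) = 1
G(10) = mex({0, 2, 3}) = 1
G(11) = mex({0, 3}) = 1
G(12) = mex({1, 3}) = 0
G(13) = mex({0, 1, 2, 3}) = 4
G(14) = mex({0, 1, 2}) = 3
G(15) = mex({0, 1, 2}) = 3
G(16) = mex({0, 1, 2, 4}) = 3
G(17) = mex({0, 1, 3, 4}) = 2
G(18) = mex({0, 1, 3, 4}) = 2
G(19) = mex({0, 1, 3, 5}) = 2
G(20) = mex({0, 1, 2, 3, 5}) = 4
G(21) = mex({0, 1, 2, 3, 5}) = 4
G(22) = mex({1, 2, 6}) = 0
G(23) = mex({0, 1, 2, 3, 4, 6}) = 5
G(24) = mex({0, 1, 2, 3, 4}) = 5
G(25) = mex({0, 1, 3, 4, 7}) = 2
G(26) = mex({0, 1, 3, 4, 5, 7}) = 2
G(27) = mex({0, 1, 3, 5}) = 2
G(28) = mex({0, 1, 2, 5}) = 3
G(29) = mex({0, 1, 2, 4, 5, 6}) = 3
G(30) = mex({1, 2, 4, 6}) = 0
G(31) = mex({0, 1, 2, 3, 4, 6}) = 5
G(32) = mex({1, 2, 3, 4, 7}) = 0
G(33) = mex({0, 3, 7}) = 1
G(34) = mex({0, 2, 3, 5, 7}) = 1
G(35) = mex({0, 2, 3, 5, 6}) = 1
G(36) = mex({0, 1, 2, 5, 6}) = 3
G(37) = mex({0, 1, 2, 4, 5, 6}) = 3
G(38) = mex({0, 1, 2, 4}) = 3
G(39) = mex({0, 1, 2, 3, 4, 7}) = 5
G(40) = mex({0, 1, 2, 3, 4, 5, 7}) = 6
G(41) = mex({0, 1, 2, 3, 5, 7}) = 4
G(42) = mex({0, 1, 2, 3, 5, 6, 7}) = 4
G(43) = mex({0, 2, 3, 5, 6}) = 1
G(44) = mex({1, 2, 3, 4, 5, 6}) = 0
G(45) = mex({0, 1, 2, 3, 4, 6, 7}) = 5
G(46) = mex({0, 1, 2, 3, 4, 7}) = 5
G(47) = mex({0, 1, 2, 3, 4, 5, 7}) = 6
G(48) = mex({0, 1, 2, 3, 4, 5, 7}) = 6
G(49) = mex({0, 1, 3, 4, 5, 7}) = 2
Therefore G(49) = 2.

2


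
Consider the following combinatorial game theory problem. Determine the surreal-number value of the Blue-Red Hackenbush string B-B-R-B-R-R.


Edges (from ground): B-B-R-B-R-R
By Berlekamp's sign-expansion rule, a Blue-Red Hackenbush stalk has the value of the surreal number whose sign sequence is the edge sequence with B -> + and R -> -.
Sign sequence: ++-+--
Trace the sign expansion in the surreal number tree, starting from 0:
Edge 1: B (sign +) -> bounds (0, +inf), value = 1
Edge 2: B (sign +) -> bounds (1, +inf), value = 2
Edge 3: R (sign -) -> bounds (1, 2), value = 3/2
Edge 4: B (sign +) -> bounds (3/2, 2), value = 7/4
Edge 5: R (sign -) -> bounds (3/2, 7/4), value = 13/8
Edge 6: R (sign -) -> bounds (3/2, 13/8), value = 25/16
Game value = 25/16

25/16


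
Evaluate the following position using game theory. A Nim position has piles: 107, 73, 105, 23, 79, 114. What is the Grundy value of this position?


We need the XOR (exclusive or) of all pile sizes.
After XOR-ing pile 1 (size 107): 0 XOR 107 = 107
After XOR-ing pile 2 (size 73): 107 XOR 73 = 34
After XOR-ing pile 3 (size 105): 34 XOR 105 = 75
After XOR-ing pile 4 (size 23): 75 XOR 23 = 92
After XOR-ing pile 5 (size 79): 92 XOR 79 = 19
After XOR-ing pile 6 (size 114): 19 XOR 114 = 97
The Nim-value of this position is 97.

97


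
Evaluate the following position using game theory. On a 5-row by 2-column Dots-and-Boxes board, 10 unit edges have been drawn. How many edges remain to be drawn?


Grid: 5 x 2 boxes, i.e. 6 rows and 3 columns of dots.
Horizontal edges: (rows + 1) * cols = 6 * 2 = 12
Vertical edges: rows * (cols + 1) = 5 * 3 = 15
Total edges: 12 + 15 = 27
Edges drawn: 10
Remaining: 27 - 10 = 17

17


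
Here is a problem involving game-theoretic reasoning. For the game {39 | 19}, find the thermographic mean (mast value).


Game = {39 | 19}, a switch {a | b} with numbers a > b.
Its thermograph has left wall a - t and right wall b + t, which meet at t = (a - b)/2, where both equal (a + b)/2. So the mast (mean value) is at (a + b)/2.
Mean = (39 + (19))/2 = 58/2 = 29

29


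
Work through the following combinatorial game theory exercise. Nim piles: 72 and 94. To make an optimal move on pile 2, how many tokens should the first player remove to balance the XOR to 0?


Piles: 72 and 94
Current XOR: 72 XOR 94 = 22 (non-zero, so this is an N-position).
To make the XOR zero, we need to find a move that balances the piles.
For pile 2 (size 94): target = 94 XOR 22 = 72
We reduce pile 2 from 94 to 72.
Tokens removed: 94 - 72 = 22
Verification: 72 XOR 72 = 0

22


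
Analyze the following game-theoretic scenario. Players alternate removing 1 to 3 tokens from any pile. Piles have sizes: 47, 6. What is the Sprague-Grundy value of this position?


Subtraction set: {1, 2, 3}
For this subtraction set, G(n) = n mod 4 (period = max + 1 = 4).
Pile 1 (size 47): G(47) = 47 mod 4 = 3
Pile 2 (size 6): G(6) = 6 mod 4 = 2
Total Grundy value = XOR of all: 3 XOR 2 = 1

1


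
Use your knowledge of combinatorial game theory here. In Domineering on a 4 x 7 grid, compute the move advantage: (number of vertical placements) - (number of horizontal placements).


Board is 4 x 7 (rows x cols).
Left (vertical) placements: (rows-1) * cols = 3 * 7 = 21
Right (horizontal) placements: rows * (cols-1) = 4 * 6 = 24
Advantage = Left - Right = 21 - 24 = -3

-3


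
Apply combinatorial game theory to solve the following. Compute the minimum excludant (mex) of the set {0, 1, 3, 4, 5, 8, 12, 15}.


Set = {0, 1, 3, 4, 5, 8, 12, 15}
0 is in the set.
1 is in the set.
2 is NOT in the set. This is the mex.
mex = 2

2


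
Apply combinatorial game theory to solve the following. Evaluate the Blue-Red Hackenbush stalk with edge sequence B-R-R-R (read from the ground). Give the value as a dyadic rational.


Edges (from ground): B-R-R-R
By Berlekamp's sign-expansion rule, a Blue-Red Hackenbush stalk has the value of the surreal number whose sign sequence is the edge sequence with B -> + and R -> -.
Sign sequence: +---
Trace the sign expansion in the surreal number tree, starting from 0:
Edge 1: B (sign +) -> bounds (0, +inf), value = 1
Edge 2: R (sign -) -> bounds (0, 1), value = 1/2
Edge 3: R (sign -) -> bounds (0, 1/2), value = 1/4
Edge 4: R (sign -) -> bounds (0, 1/4), value = 1/8
Game value = 1/8

1/8


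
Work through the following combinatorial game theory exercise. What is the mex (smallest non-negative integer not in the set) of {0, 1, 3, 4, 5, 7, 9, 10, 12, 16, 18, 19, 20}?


Set = {0, 1, 3, 4, 5, 7, 9, 10, 12, 16, 18, 19, 20}
0 is in the set.
1 is in the set.
2 is NOT in the set. This is the mex.
mex = 2

2


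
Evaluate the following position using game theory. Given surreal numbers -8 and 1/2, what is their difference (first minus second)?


x = -8, y = 1/2
Converting to common denominator: 2
x = -16/2, y = 1/2
x - y = -8 - 1/2 = -17/2

-17/2


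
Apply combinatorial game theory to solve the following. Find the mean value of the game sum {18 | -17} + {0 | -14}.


G1 = {18 | -17}, G2 = {0 | -14}
Each is a switch {a | b} with numbers a > b; its mean value is (a + b)/2, and mean value is additive over game sums: m(G1 + G2) = m(G1) + m(G2).
Mean of G1 = (18 + (-17))/2 = 1/2 = 1/2
Mean of G2 = (0 + (-14))/2 = -14/2 = -7
Mean of G1 + G2 = 1/2 + -7 = -13/2

-13/2


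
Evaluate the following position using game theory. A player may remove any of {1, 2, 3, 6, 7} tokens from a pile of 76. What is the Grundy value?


The subtraction set is S = {1, 2, 3, 6, 7}.
G(k) = mex{ G(k - s) : s in S, s <= k }. We compute iteratively: G(0) = 0.
G(1) = mex({0}) = 1
G(2) = mex({0, 1}) = 2
G(3) = mex({0, 1, 2}) = 3
G(4) = mex({1, 2, 3}) = 0
G(5) = mex({0, 2, 3}) = 1
G(6) = mex({0, 1, 3}) = 2
G(7) = mex({0, 1, 2}) = 3
G(8) = mex({1, 2, 3}) = 0
G(9) = mex({0, 2, 3}) = 1
G(10) = mex({0, 1, 3}) = 2
Observe that G(4)..G(10) = 0, 1, 2, 3, 0, 1, 2 repeats G(0)..G(6) = 0, 1, 2, 3, 0, 1, 2.
For k >= max(S) = 7, G(k) is determined by the previous 7 values G(k-7)..G(k-1); a window of 7 consecutive values has recurred shifted by 4, so by induction G(k + 4) = G(k) for all k >= 0: the sequence is periodic from the start with period 4.
One period: G(0..3) = 0, 1, 2, 3.
76 mod 4 = 0, so G(76) = G(0) = 0.

0


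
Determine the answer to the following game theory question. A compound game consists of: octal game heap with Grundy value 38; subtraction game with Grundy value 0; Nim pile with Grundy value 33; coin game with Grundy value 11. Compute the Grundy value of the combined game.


By the Sprague-Grundy theorem, the Grundy value of a sum of games is the XOR of individual Grundy values.
octal game heap: Grundy value = 38. Running XOR: 0 XOR 38 = 38
subtraction game: Grundy value = 0. Running XOR: 38 XOR 0 = 38
Nim pile: Grundy value = 33. Running XOR: 38 XOR 33 = 7
coin game: Grundy value = 11. Running XOR: 7 XOR 11 = 12
The combined Grundy value is 12.

12


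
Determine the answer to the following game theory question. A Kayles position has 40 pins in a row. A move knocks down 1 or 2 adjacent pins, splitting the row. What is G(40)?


Kayles: a move removes 1 or 2 adjacent pins from a contiguous row.
Removing pins from a row of k leaves two independent rows (a, b) with a + b = k - 1 (one pin) or a + b = k - 2 (two pins); an end removal gives a = 0.
By Sprague-Grundy, G(k) = mex{ G(a) XOR G(b) } over all these splits. G(0) = 0.
G(1): splits (0,0):0^0=0 -> mex({0}) = 1
G(2): splits (0,1):0^1=1 (0,0):0^0=0 -> mex({0, 1}) = 2
G(3): splits (0,2):0^2=2 (1,1):1^1=0 (0,1):0^1=1 -> mex({0, 1, 2}) = 3
G(4): splits (0,3):0^3=3 (1,2):1^2=3 (0,2):0^2=2 (1,1):1^1=0 -> mex({0, 2, 3}) = 1
G(5): splits (0,4):0^1=1 (1,3):1^3=2 (2,2):2^2=0 (0,3):0^3=3 (1,2):1^2=3 -> mex({0, 1, 2, 3}) = 4
G(6) = mex({0, 1, 2, 4}) = 3
G(7) = mex({0, 1, 3, 4, 5}) = 2
G(8) = mex({0, 2, 3, 5, 6}) = 1
G(9) = mex({0, 1, 2, 3, 6, 7}) = 4
G(10) = mex({0, 1, 3, 4, 5, 7}) = 2
G(11) = mex({0, 1, 2, 3, 4, 5}) = 6
G(12) = mex({0, 1, 2, 3, 5, 6, 7}) = 4
G(13) = mex({0, 2, 3, 4, 6, 7}) = 1
G(14) = mex({0, 1, 4, 5, 6, 7}) = 2
G(15) = mex({0, 1, 2, 3, 4, 5, 6}) = 7
G(16) = mex({0, 2, 3, 5, 6, 7}) = 1
G(17) = mex({0, 1, 2, 3, 5, 6, 7}) = 4
G(18) = mex({0, 1, 2, 4, 5, 6}) = 3
G(19) = mex({0, 1, 3, 4, 5, 7}) = 2
G(20) = mex({0, 2, 3, 4, 5, 6, 7}) = 1
G(21) = mex({0, 1, 2, 3, 5, 6, 7}) = 4
G(22) = mex({0, 1, 2, 3, 4, 5, 7}) = 6
G(23) = mex({0, 1, 2, 3, 4, 5, 6}) = 7
G(24) = mex({0, 1, 2, 3, 5, 6, 7}) = 4
G(25) = mex({0, 2, 3, 4, 6, 7}) = 1
G(26) = mex({0, 1, 3, 4, 5, 6, 7}) = 2
G(27) = mex({0, 1, 2, 3, 4, 5, 6, 7}) = 8
G(28) = mex({0, 1, 2, 3, 4, 6, 7, 8}) = 5
G(29) = mex({0, 1, 2, 3, 5, 6, 7, 8, 9}) = 4
G(30) = mex({0, 1, 2, 3, 4, 5, 6, 9, 10}) = 7
G(31) = mex({0, 1, 3, 4, 5, 7, 10, 11}) = 2
G(32) = mex({0, 2, 3, 4, 5, 6, 7, 9, 11}) = 1
G(33) = mex({0, 1, 2, 3, 4, 5, 6, 7, 9, 12}) = 8
G(34) = mex({0, 1, 2, 3, 4, 5, 7, 8, 11, 12}) = 6
G(35) = mex({0, 1, 2, 3, 4, 5, 6, 8, 9, 10, 11}) = 7
G(36) = mex({0, 1, 2, 3, 5, 6, 7, 9, 10}) = 4
G(37) = mex({0, 2, 3, 4, 6, 7, 9, 10, 11, 12}) = 1
G(38) = mex({0, 1, 3, 4, 5, 6, 7, 9, 10, 11, 12}) = 2
G(39) = mex({0, 1, 2, 4, 5, 6, 7, 9, 10, 12, 14}) = 3
G(40) = mex({0, 2, 3, 4, 6, 7, 11, 12, 14}) = 1
Therefore G(40) = 1.

1


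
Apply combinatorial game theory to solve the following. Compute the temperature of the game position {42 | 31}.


The game is {42 | 31}, a switch {a | b} with numbers a > b.
Cooling {a | b} by t gives {a - t | b + t}, which stops being hot when a - t = b + t, i.e. at t = (a - b)/2. So the temperature of a switch is (a - b)/2.
Temperature = (Left option - Right option) / 2
= (42 - (31)) / 2
= 11 / 2
= 11/2

11/2


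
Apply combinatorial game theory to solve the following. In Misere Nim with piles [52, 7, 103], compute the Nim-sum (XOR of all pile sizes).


We need the XOR (exclusive or) of all pile sizes.
After XOR-ing pile 1 (size 52): 0 XOR 52 = 52
After XOR-ing pile 2 (size 7): 52 XOR 7 = 51
After XOR-ing pile 3 (size 103): 51 XOR 103 = 84
The Nim-value of this position is 84.

84


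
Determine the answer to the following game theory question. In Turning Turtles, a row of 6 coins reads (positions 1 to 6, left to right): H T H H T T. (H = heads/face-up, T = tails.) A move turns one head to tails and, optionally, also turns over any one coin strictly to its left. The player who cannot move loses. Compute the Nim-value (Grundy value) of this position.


Coins: H T H H T T
Key fact: a single head at position k behaves exactly like a Nim heap of size k (turning it to T and optionally flipping a coin at j < k corresponds to moving the heap from k to j, or to 0), and heads combine as a disjunctive sum (two heads at the same place would cancel, matching j XOR j = 0). So the Nim-value is the XOR of the 1-indexed positions of the heads.
Face-up positions (1-indexed): [1, 3, 4]
XOR 0 with 1: 0 XOR 1 = 1
XOR 1 with 3: 1 XOR 3 = 2
XOR 2 with 4: 2 XOR 4 = 6
Nim-value = 6

6


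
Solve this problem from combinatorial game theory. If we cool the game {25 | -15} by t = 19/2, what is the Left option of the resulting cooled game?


Original game: {25 | -15} (a switch {a | b} with a > b).
Cooling by t (for t below the temperature (a - b)/2 = 20) taxes each move by t: {a | b} cooled by t is {a - t | b + t}.
Cooling amount: t = 19/2
Cooled Left option: 25 - 19/2 = 31/2
Cooled Right option: -15 + 19/2 = -11/2
Cooled game: {31/2 | -11/2}
Left option = 31/2

31/2


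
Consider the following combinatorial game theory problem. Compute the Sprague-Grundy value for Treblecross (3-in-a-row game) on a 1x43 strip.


Treblecross: place X on empty cells; 3-in-a-row wins.
Playing within two cells of an existing X lets the opponent win at once, so sensible play treats the cells i-2..i+2 around each X as dead. The player left with no safe cell loses, so this is a normal-play take-away game on strips of safe cells.
Placing X at cell i (0-indexed) of a strip of k safe cells leaves independent strips of sizes max(0, i-2) and max(0, k-i-3). Hence G(k) = mex{ G(max(0,i-2)) XOR G(max(0,k-i-3)) : 0 <= i < k }, with G(0) = 0.
G(1): splits (0,0):0^0=0 -> mex({0}) = 1
G(2): splits (0,0):0^0=0 -> mex({0}) = 1
G(3): splits (0,0):0^0=0 -> mex({0}) = 1
G(4): splits (0,1):0^1=1 (0,0):0^0=0 -> mex({0, 1}) = 2
G(5): splits (0,2):0^1=1 (0,1):0^1=1 (0,0):0^0=0 -> mex({0, 1}) = 2
G(6) = mex({1}) = 0
G(7) = mex({0, 1, 2}) = 3
G(8) = mex({0, 1, 2}) = 3
G(9) = mex({0, 2}) = 1
G(10) = mex({0, 2, 3}) = 1
G(11) = mex({0, 3}) = 1
G(12) = mex({1, 3}) = 0
G(13) = mex({0, 1, 2, 3}) = 4
G(14) = mex({0, 1, 2}) = 3
G(15) = mex({0, 1, 2}) = 3
G(16) = mex({0, 1, 2, 4}) = 3
G(17) = mex({0, 1, 3, 4}) = 2
G(18) = mex({0, 1, 3, 4}) = 2
G(19) = mex({0, 1, 3, 5}) = 2
G(20) = mex({0, 1, 2, 3, 5}) = 4
G(21) = mex({0, 1, 2, 3, 5}) = 4
G(22) = mex({1, 2, 6}) = 0
G(23) = mex({0, 1, 2, 3, 4, 6}) = 5
G(24) = mex({0, 1, 2, 3, 4}) = 5
G(25) = mex({0, 1, 3, 4, 7}) = 2
G(26) = mex({0, 1, 3, 4, 5, 7}) = 2
G(27) = mex({0, 1, 3, 5}) = 2
G(28) = mex({0, 1, 2, 5}) = 3
G(29) = mex({0, 1, 2, 4, 5, 6}) = 3
G(30) = mex({1, 2, 4, 6}) = 0
G(31) = mex({0, 1, 2, 3, 4, 6}) = 5
G(32) = mex({1, 2, 3, 4, 7}) = 0
G(33) = mex({0, 3, 7}) = 1
G(34) = mex({0, 2, 3, 5, 7}) = 1
G(35) = mex({0, 2, 3, 5, 6}) = 1
G(36) = mex({0, 1, 2, 5, 6}) = 3
G(37) = mex({0, 1, 2, 4, 5, 6}) = 3
G(38) = mex({0, 1, 2, 4}) = 3
G(39) = mex({0, 1, 2, 3, 4, 7}) = 5
G(40) = mex({0, 1, 2, 3, 4, 5, 7}) = 6
G(41) = mex({0, 1, 2, 3, 5, 7}) = 4
G(42) = mex({0, 1, 2, 3, 5, 6, 7}) = 4
G(43) = mex({0, 2, 3, 5, 6}) = 1
Therefore G(43) = 1.

1


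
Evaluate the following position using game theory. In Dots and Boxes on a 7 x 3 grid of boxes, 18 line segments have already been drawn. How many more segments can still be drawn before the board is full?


Grid: 7 x 3 boxes, i.e. 8 rows and 4 columns of dots.
Horizontal edges: (rows + 1) * cols = 8 * 3 = 24
Vertical edges: rows * (cols + 1) = 7 * 4 = 28
Total edges: 24 + 28 = 52
Edges drawn: 18
Remaining: 52 - 18 = 34

34


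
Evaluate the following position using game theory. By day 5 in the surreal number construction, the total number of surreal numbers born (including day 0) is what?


Day 0: {|} = 0 is born. Count = 1.
Day n: the number of surreal numbers born by day n is 2^(n+1) - 1.
By day 0: 2^1 - 1 = 1
By day 1: 2^2 - 1 = 3
By day 2: 2^3 - 1 = 7
By day 3: 2^4 - 1 = 15
By day 4: 2^5 - 1 = 31
By day 5: 2^6 - 1 = 63
By day 5: 63 surreal numbers.

63


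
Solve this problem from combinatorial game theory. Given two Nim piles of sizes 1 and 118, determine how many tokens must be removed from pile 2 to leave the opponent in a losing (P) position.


Piles: 1 and 118
Current XOR: 1 XOR 118 = 119 (non-zero, so this is an N-position).
To make the XOR zero, we need to find a move that balances the piles.
For pile 2 (size 118): target = 118 XOR 119 = 1
We reduce pile 2 from 118 to 1.
Tokens removed: 118 - 1 = 117
Verification: 1 XOR 1 = 0

117


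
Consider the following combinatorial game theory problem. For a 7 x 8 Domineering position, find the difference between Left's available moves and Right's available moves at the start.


Board is 7 x 8 (rows x cols).
Left (vertical) placements: (rows-1) * cols = 6 * 8 = 48
Right (horizontal) placements: rows * (cols-1) = 7 * 7 = 49
Advantage = Left - Right = 48 - 49 = -1

-1


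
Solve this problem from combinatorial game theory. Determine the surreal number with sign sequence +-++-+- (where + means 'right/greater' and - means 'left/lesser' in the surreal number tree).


Sign expansion: +-++-+-
Rule: track bounds (lo, hi), initially (-inf, +inf). On '+', the current value becomes lo and we move to the simplest number in (value, hi): value + 1 if hi = +inf, otherwise the midpoint (value + hi)/2. On '-', the current value becomes hi and we move to value - 1 if lo = -inf, otherwise the midpoint (lo + value)/2.
Start at 0.
Step 1: sign = +, move right. Bounds: (0, +inf). Value = 1
Step 2: sign = -, move left. Bounds: (0, 1). Value = 1/2
Step 3: sign = +, move right. Bounds: (1/2, 1). Value = 3/4
Step 4: sign = +, move right. Bounds: (3/4, 1). Value = 7/8
Step 5: sign = -, move left. Bounds: (3/4, 7/8). Value = 13/16
Step 6: sign = +, move right. Bounds: (13/16, 7/8). Value = 27/32
Step 7: sign = -, move left. Bounds: (13/16, 27/32). Value = 53/64
The surreal number with sign expansion +-++-+- is 53/64.

53/64


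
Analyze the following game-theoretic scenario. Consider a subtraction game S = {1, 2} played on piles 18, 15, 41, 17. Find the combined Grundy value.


Subtraction set: {1, 2}
For this subtraction set, G(n) = n mod 3 (period = max + 1 = 3).
Pile 1 (size 18): G(18) = 18 mod 3 = 0
Pile 2 (size 15): G(15) = 15 mod 3 = 0
Pile 3 (size 41): G(41) = 41 mod 3 = 2
Pile 4 (size 17): G(17) = 17 mod 3 = 2
Total Grundy value = XOR of all: 0 XOR 0 XOR 2 XOR 2 = 0

0


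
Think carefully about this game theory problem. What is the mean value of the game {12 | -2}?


Game = {12 | -2}, a switch {a | b} with numbers a > b.
Its thermograph has left wall a - t and right wall b + t, which meet at t = (a - b)/2, where both equal (a + b)/2. So the mast (mean value) is at (a + b)/2.
Mean = (12 + (-2))/2 = 10/2 = 5

5


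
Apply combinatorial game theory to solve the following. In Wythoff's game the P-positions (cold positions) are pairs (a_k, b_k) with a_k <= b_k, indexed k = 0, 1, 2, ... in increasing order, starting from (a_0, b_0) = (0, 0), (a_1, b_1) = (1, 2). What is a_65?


By Wythoff's theorem, a_k = floor(k * phi) and b_k = floor(k * phi^2) = a_k + k, where phi = (1 + sqrt(5))/2 is the golden ratio.
phi = (1 + sqrt(5))/2 = 1.618034
k = 65
k * phi = 65 * 1.618034 = 105.172209
a_65 = floor(k * phi) = 105

105


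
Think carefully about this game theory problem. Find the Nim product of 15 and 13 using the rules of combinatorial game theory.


Nim multiplication is bilinear over XOR: (u XOR v) * w = (u*w) XOR (v*w).
So we split each operand into its bit components and XOR the pairwise Nim products.
15 = 1 + 2 + 4 + 8 (as XOR of powers of 2).
13 = 1 + 4 + 8 (as XOR of powers of 2).
Using the standard Nim-product table on single bits:
  2*2 = 3,   2*4 = 8,   2*8 = 12,
  4*4 = 6,   4*8 = 11,  8*8 = 13,
and  1*x = x (identity), k*l = l*k (commutative).
Pairwise Nim products:
  1 * 1 = 1
  1 * 4 = 4
  1 * 8 = 8
  2 * 1 = 2
  2 * 4 = 8
  2 * 8 = 12
  4 * 1 = 4
  4 * 4 = 6
  4 * 8 = 11
  8 * 1 = 8
  8 * 4 = 11
  8 * 8 = 13
XOR them: 1 XOR 4 XOR 8 XOR 2 XOR 8 XOR 12 XOR 4 XOR 6 XOR 11 XOR 8 XOR 11 XOR 13 = 12.
Result: 15 * 13 = 12 (in Nim).

12


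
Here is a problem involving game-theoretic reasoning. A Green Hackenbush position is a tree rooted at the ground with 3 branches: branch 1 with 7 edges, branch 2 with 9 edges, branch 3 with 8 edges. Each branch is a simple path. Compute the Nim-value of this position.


The tree has 3 branches from the ground vertex.
In Green Hackenbush, the Nim-value of a simple path of length k is k.
Branch 1: length 7, Nim-value = 7
Branch 2: length 9, Nim-value = 9
Branch 3: length 8, Nim-value = 8
Total Nim-value = XOR of all branch values:
0 XOR 7 = 7
7 XOR 9 = 14
14 XOR 8 = 6
Nim-value of the tree = 6

6


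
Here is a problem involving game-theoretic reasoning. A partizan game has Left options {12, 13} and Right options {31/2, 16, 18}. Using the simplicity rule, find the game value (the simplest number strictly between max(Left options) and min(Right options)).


Left options: {12, 13}, max = 13
Right options: {31/2, 16, 18}, min = 31/2
All options are numbers and max(Left) < min(Right), so by the simplicity theorem the value is the simplest (earliest-born) number strictly between 13 and 31/2.
Integers 14 through 15 all lie strictly between 13 and 31/2.
Among integers, the simplest (lowest birthday = smallest |n|; 0 is born on day 0, +-n on day n) is 14.
No non-integer in the interval can be simpler: if x is a non-integer in the interval, then floor(x) or ceil(x) also lies in the interval (the interval contains an integer), and both are proper prefixes of x's sign expansion, i.e. born earlier. So the game value is 14.
Game value = 14

14


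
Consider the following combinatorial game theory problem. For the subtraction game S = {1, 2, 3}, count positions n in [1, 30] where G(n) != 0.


Subtraction set S = {1, 2, 3}, so G(n) = n mod 4.
G(n) = 0 when n is a multiple of 4.
Multiples of 4 in [1, 30]: 7
N-positions (nonzero Grundy) = 30 - 7 = 23

23
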